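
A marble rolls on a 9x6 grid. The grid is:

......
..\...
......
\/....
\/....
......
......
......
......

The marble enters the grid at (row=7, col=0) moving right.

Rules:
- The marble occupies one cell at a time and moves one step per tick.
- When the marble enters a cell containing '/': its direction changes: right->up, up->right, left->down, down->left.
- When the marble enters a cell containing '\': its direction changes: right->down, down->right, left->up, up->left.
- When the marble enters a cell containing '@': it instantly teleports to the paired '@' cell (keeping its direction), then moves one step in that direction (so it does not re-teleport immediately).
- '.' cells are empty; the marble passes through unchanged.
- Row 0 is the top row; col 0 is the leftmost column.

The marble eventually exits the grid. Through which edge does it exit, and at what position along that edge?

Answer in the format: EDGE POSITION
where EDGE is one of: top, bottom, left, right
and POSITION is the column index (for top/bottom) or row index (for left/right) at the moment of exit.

Answer: right 7

Derivation:
Step 1: enter (7,0), '.' pass, move right to (7,1)
Step 2: enter (7,1), '.' pass, move right to (7,2)
Step 3: enter (7,2), '.' pass, move right to (7,3)
Step 4: enter (7,3), '.' pass, move right to (7,4)
Step 5: enter (7,4), '.' pass, move right to (7,5)
Step 6: enter (7,5), '.' pass, move right to (7,6)
Step 7: at (7,6) — EXIT via right edge, pos 7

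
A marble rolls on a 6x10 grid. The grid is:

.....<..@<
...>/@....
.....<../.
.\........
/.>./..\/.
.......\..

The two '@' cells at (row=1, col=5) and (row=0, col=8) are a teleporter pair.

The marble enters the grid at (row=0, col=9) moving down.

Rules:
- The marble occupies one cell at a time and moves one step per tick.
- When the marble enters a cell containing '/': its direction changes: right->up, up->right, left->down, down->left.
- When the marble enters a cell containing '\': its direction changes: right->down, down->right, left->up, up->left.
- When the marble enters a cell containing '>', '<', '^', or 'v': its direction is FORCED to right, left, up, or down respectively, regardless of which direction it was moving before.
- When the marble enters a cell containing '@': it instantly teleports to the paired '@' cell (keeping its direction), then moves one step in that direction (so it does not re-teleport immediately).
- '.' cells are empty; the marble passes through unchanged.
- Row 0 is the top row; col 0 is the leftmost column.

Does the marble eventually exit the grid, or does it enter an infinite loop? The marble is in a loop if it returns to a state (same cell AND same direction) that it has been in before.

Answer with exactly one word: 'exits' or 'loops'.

Answer: loops

Derivation:
Step 1: enter (0,9), '<' forces down->left, move left to (0,8)
Step 2: enter (0,8), '@' teleport (0,8)->(1,5), also enter (1,5), move left to (1,4)
Step 3: enter (1,4), '/' deflects left->down, move down to (2,4)
Step 4: enter (2,4), '.' pass, move down to (3,4)
Step 5: enter (3,4), '.' pass, move down to (4,4)
Step 6: enter (4,4), '/' deflects down->left, move left to (4,3)
Step 7: enter (4,3), '.' pass, move left to (4,2)
Step 8: enter (4,2), '>' forces left->right, move right to (4,3)
Step 9: enter (4,3), '.' pass, move right to (4,4)
Step 10: enter (4,4), '/' deflects right->up, move up to (3,4)
Step 11: enter (3,4), '.' pass, move up to (2,4)
Step 12: enter (2,4), '.' pass, move up to (1,4)
Step 13: enter (1,4), '/' deflects up->right, move right to (1,5)
Step 14: enter (1,5), '@' teleport (1,5)->(0,8), also enter (0,8), move right to (0,9)
Step 15: enter (0,9), '<' forces right->left, move left to (0,8)
Step 16: at (0,8) dir=left — LOOP DETECTED (seen before)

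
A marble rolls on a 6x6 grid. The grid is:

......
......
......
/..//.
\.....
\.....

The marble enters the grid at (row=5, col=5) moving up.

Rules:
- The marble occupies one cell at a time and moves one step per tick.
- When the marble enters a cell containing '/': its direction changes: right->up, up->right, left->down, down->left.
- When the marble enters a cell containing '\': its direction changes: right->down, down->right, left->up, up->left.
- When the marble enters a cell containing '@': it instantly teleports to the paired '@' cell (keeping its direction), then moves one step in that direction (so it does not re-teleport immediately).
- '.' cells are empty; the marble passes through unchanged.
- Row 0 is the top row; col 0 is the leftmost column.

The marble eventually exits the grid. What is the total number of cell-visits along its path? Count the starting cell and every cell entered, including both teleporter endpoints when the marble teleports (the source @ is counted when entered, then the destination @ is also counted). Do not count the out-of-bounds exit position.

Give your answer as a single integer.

Step 1: enter (5,5), '.' pass, move up to (4,5)
Step 2: enter (4,5), '.' pass, move up to (3,5)
Step 3: enter (3,5), '.' pass, move up to (2,5)
Step 4: enter (2,5), '.' pass, move up to (1,5)
Step 5: enter (1,5), '.' pass, move up to (0,5)
Step 6: enter (0,5), '.' pass, move up to (-1,5)
Step 7: at (-1,5) — EXIT via top edge, pos 5
Path length (cell visits): 6

Answer: 6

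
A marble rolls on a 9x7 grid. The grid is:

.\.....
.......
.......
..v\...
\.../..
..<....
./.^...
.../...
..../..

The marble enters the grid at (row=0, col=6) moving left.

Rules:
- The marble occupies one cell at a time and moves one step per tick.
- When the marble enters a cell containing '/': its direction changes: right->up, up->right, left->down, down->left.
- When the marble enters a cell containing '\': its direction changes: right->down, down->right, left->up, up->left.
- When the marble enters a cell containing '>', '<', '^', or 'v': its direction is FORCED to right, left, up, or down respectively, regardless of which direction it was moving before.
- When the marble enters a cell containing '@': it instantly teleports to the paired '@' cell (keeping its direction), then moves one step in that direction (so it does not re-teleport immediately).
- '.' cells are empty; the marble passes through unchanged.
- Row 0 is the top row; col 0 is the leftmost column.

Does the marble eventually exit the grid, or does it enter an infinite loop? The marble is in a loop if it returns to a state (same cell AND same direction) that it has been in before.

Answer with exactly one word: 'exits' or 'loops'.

Answer: exits

Derivation:
Step 1: enter (0,6), '.' pass, move left to (0,5)
Step 2: enter (0,5), '.' pass, move left to (0,4)
Step 3: enter (0,4), '.' pass, move left to (0,3)
Step 4: enter (0,3), '.' pass, move left to (0,2)
Step 5: enter (0,2), '.' pass, move left to (0,1)
Step 6: enter (0,1), '\' deflects left->up, move up to (-1,1)
Step 7: at (-1,1) — EXIT via top edge, pos 1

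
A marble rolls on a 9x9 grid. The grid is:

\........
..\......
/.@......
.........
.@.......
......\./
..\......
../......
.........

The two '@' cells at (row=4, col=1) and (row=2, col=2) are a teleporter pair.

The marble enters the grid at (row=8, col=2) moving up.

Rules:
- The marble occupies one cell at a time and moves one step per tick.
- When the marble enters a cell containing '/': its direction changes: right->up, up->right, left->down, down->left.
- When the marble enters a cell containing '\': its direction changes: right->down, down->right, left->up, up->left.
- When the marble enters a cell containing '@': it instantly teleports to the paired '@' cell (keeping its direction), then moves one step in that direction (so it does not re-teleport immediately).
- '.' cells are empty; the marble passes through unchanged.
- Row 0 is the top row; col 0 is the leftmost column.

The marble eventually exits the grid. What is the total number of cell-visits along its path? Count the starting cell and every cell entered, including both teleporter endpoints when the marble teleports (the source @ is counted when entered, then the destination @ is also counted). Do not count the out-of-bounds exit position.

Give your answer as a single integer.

Step 1: enter (8,2), '.' pass, move up to (7,2)
Step 2: enter (7,2), '/' deflects up->right, move right to (7,3)
Step 3: enter (7,3), '.' pass, move right to (7,4)
Step 4: enter (7,4), '.' pass, move right to (7,5)
Step 5: enter (7,5), '.' pass, move right to (7,6)
Step 6: enter (7,6), '.' pass, move right to (7,7)
Step 7: enter (7,7), '.' pass, move right to (7,8)
Step 8: enter (7,8), '.' pass, move right to (7,9)
Step 9: at (7,9) — EXIT via right edge, pos 7
Path length (cell visits): 8

Answer: 8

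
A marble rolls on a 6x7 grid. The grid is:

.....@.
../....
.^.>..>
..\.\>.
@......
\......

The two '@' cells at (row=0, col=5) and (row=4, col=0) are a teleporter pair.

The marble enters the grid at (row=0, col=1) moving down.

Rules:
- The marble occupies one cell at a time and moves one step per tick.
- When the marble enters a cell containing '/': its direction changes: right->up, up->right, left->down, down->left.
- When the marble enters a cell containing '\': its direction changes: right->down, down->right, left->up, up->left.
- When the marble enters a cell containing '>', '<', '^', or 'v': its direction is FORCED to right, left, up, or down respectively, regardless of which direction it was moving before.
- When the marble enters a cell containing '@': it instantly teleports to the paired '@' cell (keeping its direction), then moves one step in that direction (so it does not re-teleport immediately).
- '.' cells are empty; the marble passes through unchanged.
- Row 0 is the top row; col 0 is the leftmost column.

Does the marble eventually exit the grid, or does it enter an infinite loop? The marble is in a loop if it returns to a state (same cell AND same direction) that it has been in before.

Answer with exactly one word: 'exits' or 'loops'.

Answer: exits

Derivation:
Step 1: enter (0,1), '.' pass, move down to (1,1)
Step 2: enter (1,1), '.' pass, move down to (2,1)
Step 3: enter (2,1), '^' forces down->up, move up to (1,1)
Step 4: enter (1,1), '.' pass, move up to (0,1)
Step 5: enter (0,1), '.' pass, move up to (-1,1)
Step 6: at (-1,1) — EXIT via top edge, pos 1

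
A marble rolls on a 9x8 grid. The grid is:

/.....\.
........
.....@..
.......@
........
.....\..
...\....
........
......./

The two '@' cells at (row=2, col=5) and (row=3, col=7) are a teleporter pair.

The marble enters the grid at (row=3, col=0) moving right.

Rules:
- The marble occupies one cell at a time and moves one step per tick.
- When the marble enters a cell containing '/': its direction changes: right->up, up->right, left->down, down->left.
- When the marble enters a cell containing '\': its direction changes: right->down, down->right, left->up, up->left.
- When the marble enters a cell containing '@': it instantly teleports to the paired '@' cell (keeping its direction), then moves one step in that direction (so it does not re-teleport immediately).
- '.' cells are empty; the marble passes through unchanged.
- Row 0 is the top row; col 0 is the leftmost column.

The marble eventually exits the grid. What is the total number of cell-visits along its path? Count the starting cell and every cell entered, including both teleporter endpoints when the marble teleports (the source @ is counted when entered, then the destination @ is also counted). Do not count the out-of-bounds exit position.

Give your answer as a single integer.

Answer: 11

Derivation:
Step 1: enter (3,0), '.' pass, move right to (3,1)
Step 2: enter (3,1), '.' pass, move right to (3,2)
Step 3: enter (3,2), '.' pass, move right to (3,3)
Step 4: enter (3,3), '.' pass, move right to (3,4)
Step 5: enter (3,4), '.' pass, move right to (3,5)
Step 6: enter (3,5), '.' pass, move right to (3,6)
Step 7: enter (3,6), '.' pass, move right to (3,7)
Step 8: enter (3,7), '@' teleport (3,7)->(2,5), also enter (2,5), move right to (2,6)
Step 9: enter (2,6), '.' pass, move right to (2,7)
Step 10: enter (2,7), '.' pass, move right to (2,8)
Step 11: at (2,8) — EXIT via right edge, pos 2
Path length (cell visits): 11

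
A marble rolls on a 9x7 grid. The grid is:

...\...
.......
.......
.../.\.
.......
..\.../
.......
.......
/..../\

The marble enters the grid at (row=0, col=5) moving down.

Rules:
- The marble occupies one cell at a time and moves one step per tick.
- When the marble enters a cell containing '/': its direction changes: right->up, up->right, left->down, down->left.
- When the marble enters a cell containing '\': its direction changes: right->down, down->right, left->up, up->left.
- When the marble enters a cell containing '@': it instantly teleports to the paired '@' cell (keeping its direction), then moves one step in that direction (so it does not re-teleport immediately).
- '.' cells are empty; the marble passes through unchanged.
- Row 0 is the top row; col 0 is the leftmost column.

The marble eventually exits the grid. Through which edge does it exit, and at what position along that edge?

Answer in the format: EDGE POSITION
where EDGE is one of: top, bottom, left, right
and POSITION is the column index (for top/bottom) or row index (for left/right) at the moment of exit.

Answer: right 3

Derivation:
Step 1: enter (0,5), '.' pass, move down to (1,5)
Step 2: enter (1,5), '.' pass, move down to (2,5)
Step 3: enter (2,5), '.' pass, move down to (3,5)
Step 4: enter (3,5), '\' deflects down->right, move right to (3,6)
Step 5: enter (3,6), '.' pass, move right to (3,7)
Step 6: at (3,7) — EXIT via right edge, pos 3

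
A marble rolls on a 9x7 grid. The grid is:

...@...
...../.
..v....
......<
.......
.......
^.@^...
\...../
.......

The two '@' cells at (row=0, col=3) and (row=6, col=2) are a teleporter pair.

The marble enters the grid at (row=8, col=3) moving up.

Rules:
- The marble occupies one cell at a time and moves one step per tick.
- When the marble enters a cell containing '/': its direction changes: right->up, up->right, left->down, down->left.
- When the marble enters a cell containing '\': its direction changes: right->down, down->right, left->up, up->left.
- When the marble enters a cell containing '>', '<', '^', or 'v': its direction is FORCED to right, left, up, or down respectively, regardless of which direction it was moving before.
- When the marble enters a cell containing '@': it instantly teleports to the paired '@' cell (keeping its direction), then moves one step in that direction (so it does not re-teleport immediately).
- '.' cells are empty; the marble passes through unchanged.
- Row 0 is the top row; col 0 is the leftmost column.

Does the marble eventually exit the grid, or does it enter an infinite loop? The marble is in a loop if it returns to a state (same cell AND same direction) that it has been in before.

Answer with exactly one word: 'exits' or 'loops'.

Step 1: enter (8,3), '.' pass, move up to (7,3)
Step 2: enter (7,3), '.' pass, move up to (6,3)
Step 3: enter (6,3), '^' forces up->up, move up to (5,3)
Step 4: enter (5,3), '.' pass, move up to (4,3)
Step 5: enter (4,3), '.' pass, move up to (3,3)
Step 6: enter (3,3), '.' pass, move up to (2,3)
Step 7: enter (2,3), '.' pass, move up to (1,3)
Step 8: enter (1,3), '.' pass, move up to (0,3)
Step 9: enter (0,3), '@' teleport (0,3)->(6,2), also enter (6,2), move up to (5,2)
Step 10: enter (5,2), '.' pass, move up to (4,2)
Step 11: enter (4,2), '.' pass, move up to (3,2)
Step 12: enter (3,2), '.' pass, move up to (2,2)
Step 13: enter (2,2), 'v' forces up->down, move down to (3,2)
Step 14: enter (3,2), '.' pass, move down to (4,2)
Step 15: enter (4,2), '.' pass, move down to (5,2)
Step 16: enter (5,2), '.' pass, move down to (6,2)
Step 17: enter (6,2), '@' teleport (6,2)->(0,3), also enter (0,3), move down to (1,3)
Step 18: enter (1,3), '.' pass, move down to (2,3)
Step 19: enter (2,3), '.' pass, move down to (3,3)
Step 20: enter (3,3), '.' pass, move down to (4,3)
Step 21: enter (4,3), '.' pass, move down to (5,3)
Step 22: enter (5,3), '.' pass, move down to (6,3)
Step 23: enter (6,3), '^' forces down->up, move up to (5,3)
Step 24: at (5,3) dir=up — LOOP DETECTED (seen before)

Answer: loops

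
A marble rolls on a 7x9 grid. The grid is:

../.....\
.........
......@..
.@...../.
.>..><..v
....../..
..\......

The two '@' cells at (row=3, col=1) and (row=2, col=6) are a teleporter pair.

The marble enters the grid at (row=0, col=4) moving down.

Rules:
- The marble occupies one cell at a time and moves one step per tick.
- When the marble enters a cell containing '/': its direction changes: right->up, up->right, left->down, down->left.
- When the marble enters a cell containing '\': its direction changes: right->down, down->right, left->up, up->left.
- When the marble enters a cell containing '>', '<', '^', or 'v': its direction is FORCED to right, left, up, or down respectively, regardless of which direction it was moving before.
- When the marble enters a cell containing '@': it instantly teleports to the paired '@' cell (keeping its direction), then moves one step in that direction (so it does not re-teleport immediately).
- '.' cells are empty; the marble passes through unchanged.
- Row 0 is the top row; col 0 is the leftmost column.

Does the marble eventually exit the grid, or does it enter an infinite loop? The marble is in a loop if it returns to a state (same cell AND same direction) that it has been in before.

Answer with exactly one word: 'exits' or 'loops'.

Step 1: enter (0,4), '.' pass, move down to (1,4)
Step 2: enter (1,4), '.' pass, move down to (2,4)
Step 3: enter (2,4), '.' pass, move down to (3,4)
Step 4: enter (3,4), '.' pass, move down to (4,4)
Step 5: enter (4,4), '>' forces down->right, move right to (4,5)
Step 6: enter (4,5), '<' forces right->left, move left to (4,4)
Step 7: enter (4,4), '>' forces left->right, move right to (4,5)
Step 8: at (4,5) dir=right — LOOP DETECTED (seen before)

Answer: loops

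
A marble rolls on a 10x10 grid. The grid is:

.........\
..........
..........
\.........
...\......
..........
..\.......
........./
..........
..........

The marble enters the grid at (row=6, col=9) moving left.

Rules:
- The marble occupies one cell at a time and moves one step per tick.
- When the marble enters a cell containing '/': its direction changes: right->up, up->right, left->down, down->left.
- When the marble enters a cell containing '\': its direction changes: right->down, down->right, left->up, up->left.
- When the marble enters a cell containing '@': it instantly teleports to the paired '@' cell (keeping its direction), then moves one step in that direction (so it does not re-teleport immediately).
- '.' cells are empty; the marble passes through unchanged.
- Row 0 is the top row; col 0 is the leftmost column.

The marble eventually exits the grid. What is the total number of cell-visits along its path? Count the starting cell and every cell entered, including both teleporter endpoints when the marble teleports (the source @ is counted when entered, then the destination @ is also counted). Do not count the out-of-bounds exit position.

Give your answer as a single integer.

Answer: 14

Derivation:
Step 1: enter (6,9), '.' pass, move left to (6,8)
Step 2: enter (6,8), '.' pass, move left to (6,7)
Step 3: enter (6,7), '.' pass, move left to (6,6)
Step 4: enter (6,6), '.' pass, move left to (6,5)
Step 5: enter (6,5), '.' pass, move left to (6,4)
Step 6: enter (6,4), '.' pass, move left to (6,3)
Step 7: enter (6,3), '.' pass, move left to (6,2)
Step 8: enter (6,2), '\' deflects left->up, move up to (5,2)
Step 9: enter (5,2), '.' pass, move up to (4,2)
Step 10: enter (4,2), '.' pass, move up to (3,2)
Step 11: enter (3,2), '.' pass, move up to (2,2)
Step 12: enter (2,2), '.' pass, move up to (1,2)
Step 13: enter (1,2), '.' pass, move up to (0,2)
Step 14: enter (0,2), '.' pass, move up to (-1,2)
Step 15: at (-1,2) — EXIT via top edge, pos 2
Path length (cell visits): 14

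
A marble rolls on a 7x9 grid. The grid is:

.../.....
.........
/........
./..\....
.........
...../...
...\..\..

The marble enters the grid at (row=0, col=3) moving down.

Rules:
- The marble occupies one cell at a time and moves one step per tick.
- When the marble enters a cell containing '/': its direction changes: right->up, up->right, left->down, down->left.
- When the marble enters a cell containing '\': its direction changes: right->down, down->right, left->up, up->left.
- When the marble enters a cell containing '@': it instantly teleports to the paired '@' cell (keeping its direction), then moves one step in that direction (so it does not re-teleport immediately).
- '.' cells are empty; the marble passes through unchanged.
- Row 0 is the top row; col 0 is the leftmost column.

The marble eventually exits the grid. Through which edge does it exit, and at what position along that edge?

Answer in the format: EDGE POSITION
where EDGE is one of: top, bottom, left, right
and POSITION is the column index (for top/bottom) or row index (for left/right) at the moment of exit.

Step 1: enter (0,3), '/' deflects down->left, move left to (0,2)
Step 2: enter (0,2), '.' pass, move left to (0,1)
Step 3: enter (0,1), '.' pass, move left to (0,0)
Step 4: enter (0,0), '.' pass, move left to (0,-1)
Step 5: at (0,-1) — EXIT via left edge, pos 0

Answer: left 0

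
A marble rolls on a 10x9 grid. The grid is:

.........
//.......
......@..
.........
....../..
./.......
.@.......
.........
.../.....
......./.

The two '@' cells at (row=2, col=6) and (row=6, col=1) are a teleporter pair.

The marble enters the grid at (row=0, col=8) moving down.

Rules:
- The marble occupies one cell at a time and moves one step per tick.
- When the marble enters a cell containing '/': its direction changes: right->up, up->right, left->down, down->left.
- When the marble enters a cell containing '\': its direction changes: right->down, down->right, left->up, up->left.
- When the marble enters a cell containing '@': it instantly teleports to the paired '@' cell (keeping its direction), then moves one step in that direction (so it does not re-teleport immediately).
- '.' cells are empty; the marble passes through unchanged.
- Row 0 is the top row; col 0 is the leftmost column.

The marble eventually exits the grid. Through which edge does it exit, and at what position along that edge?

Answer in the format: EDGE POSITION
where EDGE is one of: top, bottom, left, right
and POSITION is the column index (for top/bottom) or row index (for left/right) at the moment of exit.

Answer: bottom 8

Derivation:
Step 1: enter (0,8), '.' pass, move down to (1,8)
Step 2: enter (1,8), '.' pass, move down to (2,8)
Step 3: enter (2,8), '.' pass, move down to (3,8)
Step 4: enter (3,8), '.' pass, move down to (4,8)
Step 5: enter (4,8), '.' pass, move down to (5,8)
Step 6: enter (5,8), '.' pass, move down to (6,8)
Step 7: enter (6,8), '.' pass, move down to (7,8)
Step 8: enter (7,8), '.' pass, move down to (8,8)
Step 9: enter (8,8), '.' pass, move down to (9,8)
Step 10: enter (9,8), '.' pass, move down to (10,8)
Step 11: at (10,8) — EXIT via bottom edge, pos 8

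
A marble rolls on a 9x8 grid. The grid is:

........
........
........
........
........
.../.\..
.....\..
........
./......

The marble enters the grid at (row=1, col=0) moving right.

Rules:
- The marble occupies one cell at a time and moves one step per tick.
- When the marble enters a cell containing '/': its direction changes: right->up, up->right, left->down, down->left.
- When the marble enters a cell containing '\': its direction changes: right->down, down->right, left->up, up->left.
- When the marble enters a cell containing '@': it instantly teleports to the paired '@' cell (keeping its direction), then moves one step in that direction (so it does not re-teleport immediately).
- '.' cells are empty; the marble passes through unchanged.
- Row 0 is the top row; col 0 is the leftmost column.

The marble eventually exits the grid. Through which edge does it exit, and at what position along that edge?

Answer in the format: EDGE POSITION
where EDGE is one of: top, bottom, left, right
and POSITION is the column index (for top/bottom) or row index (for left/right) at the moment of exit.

Answer: right 1

Derivation:
Step 1: enter (1,0), '.' pass, move right to (1,1)
Step 2: enter (1,1), '.' pass, move right to (1,2)
Step 3: enter (1,2), '.' pass, move right to (1,3)
Step 4: enter (1,3), '.' pass, move right to (1,4)
Step 5: enter (1,4), '.' pass, move right to (1,5)
Step 6: enter (1,5), '.' pass, move right to (1,6)
Step 7: enter (1,6), '.' pass, move right to (1,7)
Step 8: enter (1,7), '.' pass, move right to (1,8)
Step 9: at (1,8) — EXIT via right edge, pos 1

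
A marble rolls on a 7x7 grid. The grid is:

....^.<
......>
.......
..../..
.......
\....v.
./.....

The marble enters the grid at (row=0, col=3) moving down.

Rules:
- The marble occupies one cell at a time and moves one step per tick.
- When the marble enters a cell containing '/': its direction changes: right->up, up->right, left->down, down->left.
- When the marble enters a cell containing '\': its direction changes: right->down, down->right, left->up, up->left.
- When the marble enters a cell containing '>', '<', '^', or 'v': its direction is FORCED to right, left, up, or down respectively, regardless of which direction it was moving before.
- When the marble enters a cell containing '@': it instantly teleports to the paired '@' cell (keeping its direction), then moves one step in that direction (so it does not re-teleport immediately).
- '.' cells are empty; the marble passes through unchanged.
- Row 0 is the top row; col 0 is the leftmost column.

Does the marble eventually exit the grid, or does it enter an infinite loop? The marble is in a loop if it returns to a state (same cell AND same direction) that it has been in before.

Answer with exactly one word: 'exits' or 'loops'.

Step 1: enter (0,3), '.' pass, move down to (1,3)
Step 2: enter (1,3), '.' pass, move down to (2,3)
Step 3: enter (2,3), '.' pass, move down to (3,3)
Step 4: enter (3,3), '.' pass, move down to (4,3)
Step 5: enter (4,3), '.' pass, move down to (5,3)
Step 6: enter (5,3), '.' pass, move down to (6,3)
Step 7: enter (6,3), '.' pass, move down to (7,3)
Step 8: at (7,3) — EXIT via bottom edge, pos 3

Answer: exits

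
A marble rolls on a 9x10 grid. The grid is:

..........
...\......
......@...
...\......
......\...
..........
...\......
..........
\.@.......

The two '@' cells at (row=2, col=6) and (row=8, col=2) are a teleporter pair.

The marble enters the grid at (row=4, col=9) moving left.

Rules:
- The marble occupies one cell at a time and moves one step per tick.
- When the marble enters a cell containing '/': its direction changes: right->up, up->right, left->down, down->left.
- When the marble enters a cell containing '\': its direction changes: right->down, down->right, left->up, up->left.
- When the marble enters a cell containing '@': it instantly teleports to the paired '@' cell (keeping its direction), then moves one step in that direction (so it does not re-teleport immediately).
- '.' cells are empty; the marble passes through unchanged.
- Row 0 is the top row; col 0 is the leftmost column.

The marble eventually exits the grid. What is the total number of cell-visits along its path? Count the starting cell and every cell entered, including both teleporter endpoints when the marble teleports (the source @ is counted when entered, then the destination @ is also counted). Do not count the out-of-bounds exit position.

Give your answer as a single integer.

Answer: 15

Derivation:
Step 1: enter (4,9), '.' pass, move left to (4,8)
Step 2: enter (4,8), '.' pass, move left to (4,7)
Step 3: enter (4,7), '.' pass, move left to (4,6)
Step 4: enter (4,6), '\' deflects left->up, move up to (3,6)
Step 5: enter (3,6), '.' pass, move up to (2,6)
Step 6: enter (2,6), '@' teleport (2,6)->(8,2), also enter (8,2), move up to (7,2)
Step 7: enter (7,2), '.' pass, move up to (6,2)
Step 8: enter (6,2), '.' pass, move up to (5,2)
Step 9: enter (5,2), '.' pass, move up to (4,2)
Step 10: enter (4,2), '.' pass, move up to (3,2)
Step 11: enter (3,2), '.' pass, move up to (2,2)
Step 12: enter (2,2), '.' pass, move up to (1,2)
Step 13: enter (1,2), '.' pass, move up to (0,2)
Step 14: enter (0,2), '.' pass, move up to (-1,2)
Step 15: at (-1,2) — EXIT via top edge, pos 2
Path length (cell visits): 15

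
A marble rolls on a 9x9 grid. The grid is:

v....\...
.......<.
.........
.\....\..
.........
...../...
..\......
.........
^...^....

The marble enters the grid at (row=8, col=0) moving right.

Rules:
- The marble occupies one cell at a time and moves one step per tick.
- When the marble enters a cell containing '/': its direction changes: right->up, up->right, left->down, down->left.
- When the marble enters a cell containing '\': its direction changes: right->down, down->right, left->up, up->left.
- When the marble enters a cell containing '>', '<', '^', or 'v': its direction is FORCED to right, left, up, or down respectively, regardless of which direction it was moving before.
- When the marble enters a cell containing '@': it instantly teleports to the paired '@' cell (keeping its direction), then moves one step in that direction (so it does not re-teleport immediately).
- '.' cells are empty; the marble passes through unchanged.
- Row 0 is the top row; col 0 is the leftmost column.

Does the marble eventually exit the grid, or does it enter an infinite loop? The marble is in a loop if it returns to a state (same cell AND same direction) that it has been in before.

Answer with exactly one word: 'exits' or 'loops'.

Step 1: enter (8,0), '^' forces right->up, move up to (7,0)
Step 2: enter (7,0), '.' pass, move up to (6,0)
Step 3: enter (6,0), '.' pass, move up to (5,0)
Step 4: enter (5,0), '.' pass, move up to (4,0)
Step 5: enter (4,0), '.' pass, move up to (3,0)
Step 6: enter (3,0), '.' pass, move up to (2,0)
Step 7: enter (2,0), '.' pass, move up to (1,0)
Step 8: enter (1,0), '.' pass, move up to (0,0)
Step 9: enter (0,0), 'v' forces up->down, move down to (1,0)
Step 10: enter (1,0), '.' pass, move down to (2,0)
Step 11: enter (2,0), '.' pass, move down to (3,0)
Step 12: enter (3,0), '.' pass, move down to (4,0)
Step 13: enter (4,0), '.' pass, move down to (5,0)
Step 14: enter (5,0), '.' pass, move down to (6,0)
Step 15: enter (6,0), '.' pass, move down to (7,0)
Step 16: enter (7,0), '.' pass, move down to (8,0)
Step 17: enter (8,0), '^' forces down->up, move up to (7,0)
Step 18: at (7,0) dir=up — LOOP DETECTED (seen before)

Answer: loops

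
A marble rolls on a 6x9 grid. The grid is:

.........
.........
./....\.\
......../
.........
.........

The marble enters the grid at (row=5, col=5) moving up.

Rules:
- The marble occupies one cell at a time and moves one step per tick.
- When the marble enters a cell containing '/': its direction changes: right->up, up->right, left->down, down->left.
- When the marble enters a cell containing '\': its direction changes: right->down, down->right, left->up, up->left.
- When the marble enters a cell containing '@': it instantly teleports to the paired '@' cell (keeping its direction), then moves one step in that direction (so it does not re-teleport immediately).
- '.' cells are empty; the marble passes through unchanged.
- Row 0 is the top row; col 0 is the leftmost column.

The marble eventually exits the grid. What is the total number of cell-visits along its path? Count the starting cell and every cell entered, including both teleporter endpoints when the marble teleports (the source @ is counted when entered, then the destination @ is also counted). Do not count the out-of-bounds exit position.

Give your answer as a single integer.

Step 1: enter (5,5), '.' pass, move up to (4,5)
Step 2: enter (4,5), '.' pass, move up to (3,5)
Step 3: enter (3,5), '.' pass, move up to (2,5)
Step 4: enter (2,5), '.' pass, move up to (1,5)
Step 5: enter (1,5), '.' pass, move up to (0,5)
Step 6: enter (0,5), '.' pass, move up to (-1,5)
Step 7: at (-1,5) — EXIT via top edge, pos 5
Path length (cell visits): 6

Answer: 6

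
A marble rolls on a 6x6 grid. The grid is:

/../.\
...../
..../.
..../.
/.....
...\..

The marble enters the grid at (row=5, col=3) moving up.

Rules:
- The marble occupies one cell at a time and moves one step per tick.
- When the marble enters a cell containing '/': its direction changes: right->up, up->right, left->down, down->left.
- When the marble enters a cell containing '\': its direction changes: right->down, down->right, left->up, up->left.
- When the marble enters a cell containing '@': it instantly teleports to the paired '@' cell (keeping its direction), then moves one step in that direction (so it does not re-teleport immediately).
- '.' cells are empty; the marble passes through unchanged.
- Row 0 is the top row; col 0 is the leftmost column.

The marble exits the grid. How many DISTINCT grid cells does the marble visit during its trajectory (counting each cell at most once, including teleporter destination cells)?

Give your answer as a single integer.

Answer: 4

Derivation:
Step 1: enter (5,3), '\' deflects up->left, move left to (5,2)
Step 2: enter (5,2), '.' pass, move left to (5,1)
Step 3: enter (5,1), '.' pass, move left to (5,0)
Step 4: enter (5,0), '.' pass, move left to (5,-1)
Step 5: at (5,-1) — EXIT via left edge, pos 5
Distinct cells visited: 4 (path length 4)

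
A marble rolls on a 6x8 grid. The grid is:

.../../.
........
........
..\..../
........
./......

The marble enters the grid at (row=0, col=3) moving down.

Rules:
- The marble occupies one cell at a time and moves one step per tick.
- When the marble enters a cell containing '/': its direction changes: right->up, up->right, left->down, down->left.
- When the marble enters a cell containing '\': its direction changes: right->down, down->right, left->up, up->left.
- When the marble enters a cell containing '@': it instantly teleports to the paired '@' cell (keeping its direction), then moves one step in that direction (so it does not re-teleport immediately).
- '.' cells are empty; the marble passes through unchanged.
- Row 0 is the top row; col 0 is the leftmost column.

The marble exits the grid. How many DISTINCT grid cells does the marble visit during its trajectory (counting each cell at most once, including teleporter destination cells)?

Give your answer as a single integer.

Step 1: enter (0,3), '/' deflects down->left, move left to (0,2)
Step 2: enter (0,2), '.' pass, move left to (0,1)
Step 3: enter (0,1), '.' pass, move left to (0,0)
Step 4: enter (0,0), '.' pass, move left to (0,-1)
Step 5: at (0,-1) — EXIT via left edge, pos 0
Distinct cells visited: 4 (path length 4)

Answer: 4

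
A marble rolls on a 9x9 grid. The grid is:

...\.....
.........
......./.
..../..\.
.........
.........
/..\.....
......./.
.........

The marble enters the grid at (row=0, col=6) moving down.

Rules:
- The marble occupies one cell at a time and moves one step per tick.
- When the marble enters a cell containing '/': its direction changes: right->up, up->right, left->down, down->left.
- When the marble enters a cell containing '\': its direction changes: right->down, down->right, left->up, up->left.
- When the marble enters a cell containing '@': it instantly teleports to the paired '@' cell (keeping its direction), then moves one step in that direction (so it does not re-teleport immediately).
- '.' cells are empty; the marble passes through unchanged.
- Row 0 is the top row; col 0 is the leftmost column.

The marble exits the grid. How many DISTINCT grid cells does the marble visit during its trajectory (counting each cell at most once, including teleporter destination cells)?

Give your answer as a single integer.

Answer: 9

Derivation:
Step 1: enter (0,6), '.' pass, move down to (1,6)
Step 2: enter (1,6), '.' pass, move down to (2,6)
Step 3: enter (2,6), '.' pass, move down to (3,6)
Step 4: enter (3,6), '.' pass, move down to (4,6)
Step 5: enter (4,6), '.' pass, move down to (5,6)
Step 6: enter (5,6), '.' pass, move down to (6,6)
Step 7: enter (6,6), '.' pass, move down to (7,6)
Step 8: enter (7,6), '.' pass, move down to (8,6)
Step 9: enter (8,6), '.' pass, move down to (9,6)
Step 10: at (9,6) — EXIT via bottom edge, pos 6
Distinct cells visited: 9 (path length 9)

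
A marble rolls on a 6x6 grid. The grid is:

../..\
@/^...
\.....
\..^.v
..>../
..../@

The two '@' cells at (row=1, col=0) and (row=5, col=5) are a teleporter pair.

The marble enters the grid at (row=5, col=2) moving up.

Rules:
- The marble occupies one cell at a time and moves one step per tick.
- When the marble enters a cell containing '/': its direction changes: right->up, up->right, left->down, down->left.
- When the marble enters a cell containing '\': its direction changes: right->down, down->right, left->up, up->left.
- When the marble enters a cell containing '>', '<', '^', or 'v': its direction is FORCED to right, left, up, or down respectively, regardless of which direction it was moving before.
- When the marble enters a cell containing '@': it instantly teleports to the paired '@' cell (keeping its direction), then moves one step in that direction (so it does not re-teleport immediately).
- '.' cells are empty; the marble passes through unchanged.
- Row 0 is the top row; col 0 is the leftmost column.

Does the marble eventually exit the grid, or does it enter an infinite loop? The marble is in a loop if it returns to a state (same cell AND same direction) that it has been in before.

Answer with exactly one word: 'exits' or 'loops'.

Step 1: enter (5,2), '.' pass, move up to (4,2)
Step 2: enter (4,2), '>' forces up->right, move right to (4,3)
Step 3: enter (4,3), '.' pass, move right to (4,4)
Step 4: enter (4,4), '.' pass, move right to (4,5)
Step 5: enter (4,5), '/' deflects right->up, move up to (3,5)
Step 6: enter (3,5), 'v' forces up->down, move down to (4,5)
Step 7: enter (4,5), '/' deflects down->left, move left to (4,4)
Step 8: enter (4,4), '.' pass, move left to (4,3)
Step 9: enter (4,3), '.' pass, move left to (4,2)
Step 10: enter (4,2), '>' forces left->right, move right to (4,3)
Step 11: at (4,3) dir=right — LOOP DETECTED (seen before)

Answer: loops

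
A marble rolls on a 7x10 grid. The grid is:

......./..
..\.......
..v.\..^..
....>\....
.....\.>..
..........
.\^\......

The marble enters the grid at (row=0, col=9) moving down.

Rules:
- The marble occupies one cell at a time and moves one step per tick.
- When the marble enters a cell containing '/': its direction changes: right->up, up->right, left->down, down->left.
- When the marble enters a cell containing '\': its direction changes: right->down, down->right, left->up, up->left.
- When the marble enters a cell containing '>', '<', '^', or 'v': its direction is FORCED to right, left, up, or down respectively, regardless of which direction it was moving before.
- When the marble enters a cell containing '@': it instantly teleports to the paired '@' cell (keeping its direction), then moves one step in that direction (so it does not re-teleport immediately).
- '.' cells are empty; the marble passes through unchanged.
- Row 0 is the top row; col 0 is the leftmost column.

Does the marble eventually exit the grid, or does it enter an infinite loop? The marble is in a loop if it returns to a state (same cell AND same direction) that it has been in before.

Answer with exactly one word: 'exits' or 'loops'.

Step 1: enter (0,9), '.' pass, move down to (1,9)
Step 2: enter (1,9), '.' pass, move down to (2,9)
Step 3: enter (2,9), '.' pass, move down to (3,9)
Step 4: enter (3,9), '.' pass, move down to (4,9)
Step 5: enter (4,9), '.' pass, move down to (5,9)
Step 6: enter (5,9), '.' pass, move down to (6,9)
Step 7: enter (6,9), '.' pass, move down to (7,9)
Step 8: at (7,9) — EXIT via bottom edge, pos 9

Answer: exits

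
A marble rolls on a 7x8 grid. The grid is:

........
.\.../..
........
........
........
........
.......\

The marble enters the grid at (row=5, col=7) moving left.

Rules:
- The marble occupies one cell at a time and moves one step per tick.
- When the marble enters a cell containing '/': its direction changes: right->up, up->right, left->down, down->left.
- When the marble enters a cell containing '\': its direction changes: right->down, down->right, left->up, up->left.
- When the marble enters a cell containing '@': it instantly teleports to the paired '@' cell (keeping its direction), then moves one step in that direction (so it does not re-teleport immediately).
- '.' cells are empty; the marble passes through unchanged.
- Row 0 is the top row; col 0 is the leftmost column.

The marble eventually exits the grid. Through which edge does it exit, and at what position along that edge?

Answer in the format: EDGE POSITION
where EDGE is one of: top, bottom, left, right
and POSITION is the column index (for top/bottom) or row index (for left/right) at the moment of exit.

Answer: left 5

Derivation:
Step 1: enter (5,7), '.' pass, move left to (5,6)
Step 2: enter (5,6), '.' pass, move left to (5,5)
Step 3: enter (5,5), '.' pass, move left to (5,4)
Step 4: enter (5,4), '.' pass, move left to (5,3)
Step 5: enter (5,3), '.' pass, move left to (5,2)
Step 6: enter (5,2), '.' pass, move left to (5,1)
Step 7: enter (5,1), '.' pass, move left to (5,0)
Step 8: enter (5,0), '.' pass, move left to (5,-1)
Step 9: at (5,-1) — EXIT via left edge, pos 5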